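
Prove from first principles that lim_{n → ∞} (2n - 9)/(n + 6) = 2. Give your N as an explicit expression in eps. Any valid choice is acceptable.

N = 21/eps

Let eps > 0. For n ≥ 1, |(2n - 9)/(n + 6) − 2| = |-21|/((n + 6)) = 21/((n + 6)).
Since n + 6 ≥ n for n ≥ 1, this is ≤ 21/(n) = 21/n.
So |(2n - 9)/(n + 6) − 2| < eps whenever n > 21/eps.
Take N = 21/eps. If n > N then |(2n - 9)/(n + 6) − 2| ≤ 21/n < eps.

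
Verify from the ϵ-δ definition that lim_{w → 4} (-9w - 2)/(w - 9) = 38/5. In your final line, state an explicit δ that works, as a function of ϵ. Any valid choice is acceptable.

Suppose ϵ > 0. We want δ > 0 with 0 < |w − 4| < δ ⇒ |(-9w - 2)/(w - 9) − (38/5)| < ϵ.
Combining over a common denominator, (-9w - 2)/(w - 9) − (38/5) = [(-9w - 2)·(-5) − (-38)·(w - 9)] / [(-5)·(w - 9)] = 83(w − 4) / ((-5)(w - 9)).
So |(-9w - 2)/(w - 9) − (38/5)| = 83|w − 4| / (5·|w − 9|).
Require δ ≤ 5/2, so |w − 9| ≥ |-5| − |w − 4| > 5 − 5/2 = 5/2.
Hence |(-9w - 2)/(w - 9) − (38/5)| < 83|w − 4|/(5·(5/2)) = (166/25)|w − 4|, which is < ϵ once |w − 4| < (25/166)ϵ.
Take δ = min(5/2, (25/166)ϵ). Then 0 < |w − 4| < δ forces both bounds, so |(-9w - 2)/(w - 9) − (38/5)| < ϵ.

δ = min(5/2, (25/166)ϵ)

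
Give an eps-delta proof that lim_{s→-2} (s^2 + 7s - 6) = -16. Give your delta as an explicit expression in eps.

Let eps > 0. We want delta > 0 such that 0 < |s + 2| < delta implies |(s^2 + 7s - 6) + 16| < eps.
(s^2 + 7s - 6) + 16 = s^2 + 7s + 10 = (s + 2)(s + 5).
So |(s^2 + 7s - 6) + 16| = |s + 2|·|s + 5|.
Assume first that |s + 2| < 1, so |s| < 3. Then |s + 5| ≤ 3 + 5 = 8.
Hence |(s^2 + 7s - 6) + 16| ≤ 8|s + 2| < eps provided |s + 2| < eps/8.
Choosing delta = min(1, eps/8) ensures both conditions, hence |(s^2 + 7s - 6) + 16| < eps.

delta = min(1, eps/8)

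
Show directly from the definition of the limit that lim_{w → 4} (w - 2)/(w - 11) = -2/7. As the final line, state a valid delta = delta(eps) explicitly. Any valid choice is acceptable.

delta = min(7/2, (49/18)eps)

Suppose eps > 0. We want delta > 0 with 0 < |w − 4| < delta ⇒ |(w - 2)/(w - 11) + 2/7| < eps.
Combining over a common denominator, (w - 2)/(w - 11) + 2/7 = [(w - 2)·(-7) − 2·(w - 11)] / [(-7)·(w - 11)] = -9(w − 4) / ((-7)(w - 11)).
So |(w - 2)/(w - 11) + 2/7| = 9|w − 4| / (7·|w − 11|).
Require delta ≤ 7/2, so |w − 11| ≥ |-7| − |w − 4| > 7 − 7/2 = 7/2.
Hence |(w - 2)/(w - 11) + 2/7| < 9|w − 4|/(7·(7/2)) = (18/49)|w − 4|, which is < eps once |w − 4| < (49/18)eps.
Take delta = min(7/2, (49/18)eps). Then 0 < |w − 4| < delta forces both bounds, so |(w - 2)/(w - 11) + 2/7| < eps.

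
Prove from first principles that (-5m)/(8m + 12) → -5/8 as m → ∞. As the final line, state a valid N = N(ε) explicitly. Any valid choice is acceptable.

N = (15/16)/ε

Suppose ε > 0. For m ≥ 1, |(-5m)/(8m + 12) + 5/8| = |60|/(8(8m + 12)) = 60/(8(8m + 12)).
Since 8m + 12 ≥ 8m for m ≥ 1, this is ≤ 60/(8·8m) = (15/16)/m.
So |(-5m)/(8m + 12) + 5/8| < ε whenever m > (15/16)/ε.
Take N = (15/16)/ε. If m > N then |(-5m)/(8m + 12) + 5/8| ≤ (15/16)/m < ε.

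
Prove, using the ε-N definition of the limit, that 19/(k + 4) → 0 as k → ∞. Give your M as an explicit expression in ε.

M = 19/ε

Fix ε > 0. For k ≥ 1, |19/(k + 4) − 0| = 19/(k + 4) ≤ 19/k.
We need 19/k < ε, i.e. k > 19/ε.
Take M = 19/ε. If k > M then |19/(k + 4)| ≤ 19/k < ε.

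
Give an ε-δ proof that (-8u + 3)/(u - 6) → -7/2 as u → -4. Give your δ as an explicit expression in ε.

Fix ε > 0. We want δ > 0 with 0 < |u + 4| < δ ⇒ |(-8u + 3)/(u - 6) + 7/2| < ε.
Combining over a common denominator, (-8u + 3)/(u - 6) + 7/2 = [(-8u + 3)·(-10) − 35·(u - 6)] / [(-10)·(u - 6)] = 45(u + 4) / ((-10)(u - 6)).
So |(-8u + 3)/(u - 6) + 7/2| = 45|u + 4| / (10·|u − 6|).
Restrict δ ≤ 5. Then |u + 4| < 5 gives |u − 6| = |(u + 4) + (-10)| ≥ 10 − 5 = 5.
Hence |(-8u + 3)/(u - 6) + 7/2| < 45|u + 4|/(10·5) = (9/10)|u + 4|, which is < ε once |u + 4| < (10/9)ε.
Take δ = min(5, (10/9)ε). Then 0 < |u + 4| < δ forces both bounds, so |(-8u + 3)/(u - 6) + 7/2| < ε.

δ = min(5, (10/9)ε)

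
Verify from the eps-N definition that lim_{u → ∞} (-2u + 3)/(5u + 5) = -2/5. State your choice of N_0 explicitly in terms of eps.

Suppose eps > 0. We seek N_0 > 0 such that u > N_0 implies |(-2u + 3)/(5u + 5) + 2/5| < eps.
(-2u + 3)/(5u + 5) + 2/5 = (5(-2u + 3) − (-2)(5u + 5)) / (5(5u + 5)) = 25/(5(5u + 5)).
For u > 0 we have 5u + 5 > 5u, so |(-2u + 3)/(5u + 5) + 2/5| = 25/(5(5u + 5)) < 25/(5·5u) = 1/u.
Thus |(-2u + 3)/(5u + 5) + 2/5| < eps whenever u > 1/eps.
Take N_0 = 1/eps. If u > N_0 then |(-2u + 3)/(5u + 5) + 2/5| < 1/u < eps.

N_0 = 1/eps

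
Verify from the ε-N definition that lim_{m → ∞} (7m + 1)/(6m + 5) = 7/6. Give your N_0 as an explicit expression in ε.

Let ε > 0 be given. For m ≥ 1, |(7m + 1)/(6m + 5) − (7/6)| = |-29|/(6(6m + 5)) = 29/(6(6m + 5)).
Since 6m + 5 ≥ 6m for m ≥ 1, this is ≤ 29/(6·6m) = (29/36)/m.
So |(7m + 1)/(6m + 5) − (7/6)| < ε whenever m > (29/36)/ε.
Take N_0 = (29/36)/ε. If m > N_0 then |(7m + 1)/(6m + 5) − (7/6)| ≤ (29/36)/m < ε.

N_0 = (29/36)/ε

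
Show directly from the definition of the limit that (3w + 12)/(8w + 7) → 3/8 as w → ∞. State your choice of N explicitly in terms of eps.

N = (75/64)/eps

Let eps > 0 be given. We seek N > 0 such that w > N implies |(3w + 12)/(8w + 7) − (3/8)| < eps.
(3w + 12)/(8w + 7) − (3/8) = (8(3w + 12) − 3(8w + 7)) / (8(8w + 7)) = 75/(8(8w + 7)).
For w > 0 we have 8w + 7 > 8w, so |(3w + 12)/(8w + 7) − (3/8)| = 75/(8(8w + 7)) < 75/(8·8w) = (75/64)/w.
Thus |(3w + 12)/(8w + 7) − (3/8)| < eps whenever w > (75/64)/eps.
Take N = (75/64)/eps. If w > N then |(3w + 12)/(8w + 7) − (3/8)| < (75/64)/w < eps.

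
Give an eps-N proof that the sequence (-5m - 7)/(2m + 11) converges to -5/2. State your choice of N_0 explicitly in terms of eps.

Let eps > 0. For m ≥ 1, |(-5m - 7)/(2m + 11) + 5/2| = |41|/(2(2m + 11)) = 41/(2(2m + 11)).
Since 2m + 11 ≥ 2m for m ≥ 1, this is ≤ 41/(2·2m) = (41/4)/m.
So |(-5m - 7)/(2m + 11) + 5/2| < eps whenever m > (41/4)/eps.
Take N_0 = (41/4)/eps. If m > N_0 then |(-5m - 7)/(2m + 11) + 5/2| ≤ (41/4)/m < eps.

N_0 = (41/4)/eps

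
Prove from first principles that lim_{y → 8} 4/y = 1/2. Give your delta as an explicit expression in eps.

delta = min(4, 8eps)

Suppose eps > 0. We seek delta > 0 such that 0 < |y − 8| < delta implies |4/y − (1/2)| < eps.
|4/y − (1/2)| = 4·|8 − y|/(8·|y|) = 4|y − 8|/(8|y|).
Require delta ≤ 4 so that |y| > 8 − 4 = 4, hence 8|y| > 32.
Then |4/y − (1/2)| < 4|y − 8|/32, which is < eps when |y − 8| < 8eps.
Take delta = min(4, 8eps). Then 0 < |y − 8| < delta gives both |y − 8| < 4 and |y − 8| < 8eps, so |4/y − (1/2)| < eps.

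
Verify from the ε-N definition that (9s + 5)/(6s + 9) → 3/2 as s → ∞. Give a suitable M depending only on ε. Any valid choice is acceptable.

M = (17/12)/ε

Fix ε > 0. We seek M > 0 such that s > M implies |(9s + 5)/(6s + 9) − (3/2)| < ε.
(9s + 5)/(6s + 9) − (3/2) = (6(9s + 5) − 9(6s + 9)) / (6(6s + 9)) = -51/(6(6s + 9)).
For s > 0 we have 6s + 9 > 6s, so |(9s + 5)/(6s + 9) − (3/2)| = 51/(6(6s + 9)) < 51/(6·6s) = (17/12)/s.
Thus |(9s + 5)/(6s + 9) − (3/2)| < ε whenever s > (17/12)/ε.
Take M = (17/12)/ε. If s > M then |(9s + 5)/(6s + 9) − (3/2)| < (17/12)/s < ε.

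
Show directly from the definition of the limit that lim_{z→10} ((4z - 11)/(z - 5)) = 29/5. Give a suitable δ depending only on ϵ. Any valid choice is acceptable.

Fix ϵ > 0. We want δ > 0 with 0 < |z − 10| < δ ⇒ |(4z - 11)/(z - 5) − (29/5)| < ϵ.
Combining over a common denominator, (4z - 11)/(z - 5) − (29/5) = [(4z - 11)·5 − 29·(z - 5)] / [5·(z - 5)] = -9(z − 10) / (5(z - 5)).
So |(4z - 11)/(z - 5) − (29/5)| = 9|z − 10| / (5·|z − 5|).
Restrict δ ≤ 5/2. Then |z − 10| < 5/2 gives |z − 5| = |(z − 10) + 5| ≥ 5 − 5/2 = 5/2.
Hence |(4z - 11)/(z - 5) − (29/5)| < 9|z − 10|/(5·(5/2)) = (18/25)|z − 10|, which is < ϵ once |z − 10| < (25/18)ϵ.
Take δ = min(5/2, (25/18)ϵ). Then 0 < |z − 10| < δ forces both bounds, so |(4z - 11)/(z - 5) − (29/5)| < ϵ.

δ = min(5/2, (25/18)ϵ)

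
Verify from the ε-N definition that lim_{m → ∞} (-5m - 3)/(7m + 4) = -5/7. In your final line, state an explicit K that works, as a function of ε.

Suppose ε > 0. For m ≥ 1, |(-5m - 3)/(7m + 4) + 5/7| = |-1|/(7(7m + 4)) = 1/(7(7m + 4)).
Since 7m + 4 ≥ 7m for m ≥ 1, this is ≤ 1/(7·7m) = (1/49)/m.
So |(-5m - 3)/(7m + 4) + 5/7| < ε whenever m > (1/49)/ε.
Take K = (1/49)/ε. If m > K then |(-5m - 3)/(7m + 4) + 5/7| ≤ (1/49)/m < ε.

K = (1/49)/ε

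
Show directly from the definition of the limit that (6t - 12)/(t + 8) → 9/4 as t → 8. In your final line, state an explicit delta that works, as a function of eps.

Fix eps > 0. We want delta > 0 with 0 < |t − 8| < delta ⇒ |(6t - 12)/(t + 8) − (9/4)| < eps.
Combining over a common denominator, (6t - 12)/(t + 8) − (9/4) = [(6t - 12)·16 − 36·(t + 8)] / [16·(t + 8)] = 60(t − 8) / (16(t + 8)).
So |(6t - 12)/(t + 8) − (9/4)| = 60|t − 8| / (16·|t + 8|).
Restrict delta ≤ 8. Then |t − 8| < 8 gives |t + 8| = |(t − 8) + 16| ≥ 16 − 8 = 8.
Hence |(6t - 12)/(t + 8) − (9/4)| < 60|t − 8|/(16·8) = (15/32)|t − 8|, which is < eps once |t − 8| < (32/15)eps.
Take delta = min(8, (32/15)eps). Then 0 < |t − 8| < delta forces both bounds, so |(6t - 12)/(t + 8) − (9/4)| < eps.

delta = min(8, (32/15)eps)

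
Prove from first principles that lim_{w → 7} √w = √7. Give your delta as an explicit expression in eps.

delta = min(7, √7·eps)

Suppose eps > 0. We want delta > 0 such that 0 < |w − 7| < delta implies |√w − √7| < eps.
Rationalise: √w − √7 = (w − 7)/(√w + √7), so |√w − √7| = |w − 7|/(√w + √7).
Restrict delta ≤ 7 so that |w − 7| < 7 forces w > 0, and then √w + √7 > √7.
Hence |√w − √7| < |w − 7|/√7, which is < eps once |w − 7| < √7·eps.
Take delta = min(7, √7·eps). If 0 < |w − 7| < delta then w > 0 and |√w − √7| < |w − 7|/√7 < eps.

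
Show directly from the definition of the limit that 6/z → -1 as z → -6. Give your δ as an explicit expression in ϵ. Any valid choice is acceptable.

δ = min(3, 3ϵ)

Let ϵ > 0 be given. We seek δ > 0 such that 0 < |z + 6| < δ implies |6/z + 1| < ϵ.
|6/z + 1| = 6·|-6 − z|/(6·|z|) = 6|z + 6|/(6|z|).
Restrict δ ≤ 3. Then |z + 6| < 3 gives |z| > 3, so 6|z| > 18.
Then |6/z + 1| < 6|z + 6|/18, which is < ϵ when |z + 6| < 3ϵ.
Take δ = min(3, 3ϵ). Then 0 < |z + 6| < δ gives both |z + 6| < 3 and |z + 6| < 3ϵ, so |6/z + 1| < ϵ.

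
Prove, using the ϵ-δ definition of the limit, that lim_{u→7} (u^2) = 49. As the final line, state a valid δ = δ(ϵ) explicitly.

δ = min(1, ϵ/15)

Let ϵ > 0. We seek δ > 0 with 0 < |u − 7| < δ ⇒ |u^2 − 49| < ϵ.
Factor: u^2 − 49 = (u − 7)(u + 7), so |u^2 − 49| = |u − 7|·|u + 7|.
Impose δ ≤ 1 so that |u| < 8; then |u + 7| ≤ 15.
Hence |u^2 − 49| ≤ 15|u − 7|, which is < ϵ once |u − 7| < ϵ/15.
Take δ = min(1, ϵ/15). If 0 < |u − 7| < δ then both bounds hold and |u^2 − 49| ≤ 15|u − 7| < 15·(ϵ/15) = ϵ.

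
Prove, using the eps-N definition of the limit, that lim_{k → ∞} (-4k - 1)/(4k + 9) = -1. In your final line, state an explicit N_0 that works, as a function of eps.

Let eps > 0. For k ≥ 1, |(-4k - 1)/(4k + 9) + 1| = |32|/(4(4k + 9)) = 32/(4(4k + 9)).
Since 4k + 9 ≥ 4k for k ≥ 1, this is ≤ 32/(4·4k) = 2/k.
So |(-4k - 1)/(4k + 9) + 1| < eps whenever k > 2/eps.
Take N_0 = 2/eps. If k > N_0 then |(-4k - 1)/(4k + 9) + 1| ≤ 2/k < eps.

N_0 = 2/eps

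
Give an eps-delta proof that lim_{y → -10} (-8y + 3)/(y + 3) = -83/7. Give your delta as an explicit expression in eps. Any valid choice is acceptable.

Let eps > 0 be given. We want delta > 0 with 0 < |y + 10| < delta ⇒ |(-8y + 3)/(y + 3) + 83/7| < eps.
Combining over a common denominator, (-8y + 3)/(y + 3) + 83/7 = [(-8y + 3)·(-7) − 83·(y + 3)] / [(-7)·(y + 3)] = -27(y + 10) / ((-7)(y + 3)).
So |(-8y + 3)/(y + 3) + 83/7| = 27|y + 10| / (7·|y + 3|).
Require delta ≤ 7/2, so |y + 3| ≥ |-7| − |y + 10| > 7 − 7/2 = 7/2.
Hence |(-8y + 3)/(y + 3) + 83/7| < 27|y + 10|/(7·(7/2)) = (54/49)|y + 10|, which is < eps once |y + 10| < (49/54)eps.
Take delta = min(7/2, (49/54)eps). Then 0 < |y + 10| < delta forces both bounds, so |(-8y + 3)/(y + 3) + 83/7| < eps.

delta = min(7/2, (49/54)eps)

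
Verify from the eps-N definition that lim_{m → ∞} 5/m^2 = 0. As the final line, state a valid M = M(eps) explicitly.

M = (5/eps)^{1/2}

Let eps > 0. For m ≥ 1, |5/m^2 − 0| = 5/m^2.
5/m^2 < eps ⇔ m^2 > 5/eps ⇔ m > (5/eps)^{1/2}.
Take M = (5/eps)^{1/2}. Then m > M implies 5/m^2 < eps.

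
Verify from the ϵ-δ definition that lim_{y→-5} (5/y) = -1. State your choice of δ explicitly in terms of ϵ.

Let ϵ > 0. We seek δ > 0 such that 0 < |y + 5| < δ implies |5/y + 1| < ϵ.
|5/y + 1| = 5·|-5 − y|/(5·|y|) = 5|y + 5|/(5|y|).
Require δ ≤ 5/2 so that |y| > 5 − 5/2 = 5/2, hence 5|y| > 25/2.
Then |5/y + 1| < 5|y + 5|/(25/2), which is < ϵ when |y + 5| < (5/2)ϵ.
Take δ = min(5/2, (5/2)ϵ). Then 0 < |y + 5| < δ gives both |y + 5| < 5/2 and |y + 5| < (5/2)ϵ, so |5/y + 1| < ϵ.

δ = min(5/2, (5/2)ϵ)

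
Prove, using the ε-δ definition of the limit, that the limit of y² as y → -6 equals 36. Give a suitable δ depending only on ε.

Let ε > 0. We seek δ > 0 with 0 < |y + 6| < δ ⇒ |y² − 36| < ε.
Factor: y² − 36 = (y + 6)(y - 6), so |y² − 36| = |y + 6|·|y - 6|.
Impose δ ≤ 1 so that |y| < 7; then |y - 6| ≤ 13.
Hence |y² − 36| ≤ 13|y + 6|, which is < ε once |y + 6| < ε/13.
Take δ = min(1, ε/13). If 0 < |y + 6| < δ then both bounds hold and |y² − 36| ≤ 13|y + 6| < 13·(ε/13) = ε.

δ = min(1, ε/13)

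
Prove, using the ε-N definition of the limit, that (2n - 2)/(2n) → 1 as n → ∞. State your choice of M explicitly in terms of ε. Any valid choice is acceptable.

Let ε > 0. For n ≥ 1, |(2n - 2)/(2n) − 1| = |-4|/(2(2n)) = 4/(2(2n)).
Since 2n ≥ 2n for n ≥ 1, this is ≤ 4/(2·2n) = 1/n.
So |(2n - 2)/(2n) − 1| < ε whenever n > 1/ε.
Take M = 1/ε. If n > M then |(2n - 2)/(2n) − 1| ≤ 1/n < ε.

M = 1/ε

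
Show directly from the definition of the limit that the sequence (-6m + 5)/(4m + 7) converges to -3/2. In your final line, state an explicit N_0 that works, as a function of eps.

N_0 = (31/8)/eps

Fix eps > 0. For m ≥ 1, |(-6m + 5)/(4m + 7) + 3/2| = |62|/(4(4m + 7)) = 62/(4(4m + 7)).
Since 4m + 7 ≥ 4m for m ≥ 1, this is ≤ 62/(4·4m) = (31/8)/m.
So |(-6m + 5)/(4m + 7) + 3/2| < eps whenever m > (31/8)/eps.
Take N_0 = (31/8)/eps. If m > N_0 then |(-6m + 5)/(4m + 7) + 3/2| ≤ (31/8)/m < eps.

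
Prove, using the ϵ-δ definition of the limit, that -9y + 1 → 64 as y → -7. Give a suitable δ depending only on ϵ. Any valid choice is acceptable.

δ = ϵ/9

Fix ϵ > 0. We need δ > 0 so that 0 < |y + 7| < δ implies |(-9y + 1) − 64| < ϵ.
Since (-9y + 1) − 64 = -9(y + 7), we have |(-9y + 1) − 64| = 9|y + 7|.
So 9|y + 7| < ϵ exactly when |y + 7| < ϵ/9.
Take δ = ϵ/9. If 0 < |y + 7| < δ then |(-9y + 1) − 64| = 9|y + 7| < 9·(ϵ/9) = ϵ.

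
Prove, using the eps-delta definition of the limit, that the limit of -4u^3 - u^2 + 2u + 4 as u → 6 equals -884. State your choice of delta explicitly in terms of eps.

Fix eps > 0. We want delta > 0 such that 0 < |u − 6| < delta implies |(-4u^3 - u^2 + 2u + 4) + 884| < eps.
(-4u^3 - u^2 + 2u + 4) + 884 = -4u^3 - u^2 + 2u + 888 = (u − 6)(-4u^2 - 25u - 148).
So |(-4u^3 - u^2 + 2u + 4) + 884| = |u − 6|·|-4u^2 - 25u - 148|.
Require delta ≤ 1. Then |u − 6| < 1 gives |u| < 7, and by the triangle inequality |-4u^2 - 25u - 148| ≤ 4·7^2 + 25·7 + 148 = 519.
Hence |(-4u^3 - u^2 + 2u + 4) + 884| ≤ 519|u − 6| < eps provided |u − 6| < eps/519.
Take delta = min(1, eps/519). Then 0 < |u − 6| < delta gives both |u − 6| < 1 and |u − 6| < eps/519, so |(-4u^3 - u^2 + 2u + 4) + 884| < eps.

delta = min(1, eps/519)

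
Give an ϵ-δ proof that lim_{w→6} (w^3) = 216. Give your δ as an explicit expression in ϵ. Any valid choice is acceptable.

δ = min(1, ϵ/127)

Let ϵ > 0 be given. We seek δ > 0 with 0 < |w − 6| < δ ⇒ |w^3 − 216| < ϵ.
Factor: w^3 − 216 = (w − 6)(w^2 + 6w + 36), so |w^3 − 216| = |w − 6|·|w^2 + 6w + 36|.
Impose δ ≤ 1 so that |w| < 7; then |w^2 + 6w + 36| ≤ 127.
Hence |w^3 − 216| ≤ 127|w − 6|, which is < ϵ once |w − 6| < ϵ/127.
Take δ = min(1, ϵ/127). If 0 < |w − 6| < δ then both bounds hold and |w^3 − 216| ≤ 127|w − 6| < 127·(ϵ/127) = ϵ.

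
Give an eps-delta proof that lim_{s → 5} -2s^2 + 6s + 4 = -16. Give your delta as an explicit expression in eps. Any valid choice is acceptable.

Fix eps > 0. We want delta > 0 such that 0 < |s − 5| < delta implies |(-2s^2 + 6s + 4) + 16| < eps.
(-2s^2 + 6s + 4) + 16 = -2s^2 + 6s + 20 = (s − 5)(-2s - 4).
So |(-2s^2 + 6s + 4) + 16| = |s − 5|·|-2s - 4|.
Assume first that |s − 5| < 1, so |s| < 6. Then |-2s - 4| ≤ 2·6 + 4 = 16.
Hence |(-2s^2 + 6s + 4) + 16| ≤ 16|s − 5| < eps provided |s − 5| < eps/16.
Take delta = min(1, eps/16). Then 0 < |s − 5| < delta gives both |s − 5| < 1 and |s − 5| < eps/16, so |(-2s^2 + 6s + 4) + 16| < eps.

delta = min(1, eps/16)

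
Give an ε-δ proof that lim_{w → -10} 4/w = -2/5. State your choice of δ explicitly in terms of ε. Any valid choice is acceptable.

δ = min(5, (25/2)ε)

Let ε > 0 be given. We seek δ > 0 such that 0 < |w + 10| < δ implies |4/w + 2/5| < ε.
|4/w + 2/5| = 4·|-10 − w|/(10·|w|) = 4|w + 10|/(10|w|).
Require δ ≤ 5 so that |w| > 10 − 5 = 5, hence 10|w| > 50.
Then |4/w + 2/5| < 4|w + 10|/50, which is < ε when |w + 10| < (25/2)ε.
Take δ = min(5, (25/2)ε). Then 0 < |w + 10| < δ gives both |w + 10| < 5 and |w + 10| < (25/2)ε, so |4/w + 2/5| < ε.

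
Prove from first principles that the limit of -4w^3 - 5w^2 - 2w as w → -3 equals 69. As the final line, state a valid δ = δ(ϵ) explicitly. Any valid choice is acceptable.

δ = min(1, ϵ/115)

Fix ϵ > 0. We want δ > 0 such that 0 < |w + 3| < δ implies |(-4w^3 - 5w^2 - 2w) − 69| < ϵ.
(-4w^3 - 5w^2 - 2w) − 69 = -4w^3 - 5w^2 - 2w - 69 = (w + 3)(-4w^2 + 7w - 23).
So |(-4w^3 - 5w^2 - 2w) − 69| = |w + 3|·|-4w^2 + 7w - 23|.
Assume first that |w + 3| < 1, so |w| < 4. Then |-4w^2 + 7w - 23| ≤ 4·4^2 + 7·4 + 23 = 115.
Hence |(-4w^3 - 5w^2 - 2w) − 69| ≤ 115|w + 3| < ϵ provided |w + 3| < ϵ/115.
Choosing δ = min(1, ϵ/115) ensures both conditions, hence |(-4w^3 - 5w^2 - 2w) − 69| < ϵ.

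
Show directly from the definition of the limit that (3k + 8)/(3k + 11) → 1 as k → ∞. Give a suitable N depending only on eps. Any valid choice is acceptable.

N = 1/eps

Let eps > 0. For k ≥ 1, |(3k + 8)/(3k + 11) − 1| = |-9|/(3(3k + 11)) = 9/(3(3k + 11)).
Since 3k + 11 ≥ 3k for k ≥ 1, this is ≤ 9/(3·3k) = 1/k.
So |(3k + 8)/(3k + 11) − 1| < eps whenever k > 1/eps.
Take N = 1/eps. If k > N then |(3k + 8)/(3k + 11) − 1| ≤ 1/k < eps.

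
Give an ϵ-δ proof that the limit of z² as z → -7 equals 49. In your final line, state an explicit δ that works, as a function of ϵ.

δ = min(1, ϵ/15)

Let ϵ > 0. We seek δ > 0 with 0 < |z + 7| < δ ⇒ |z² − 49| < ϵ.
Factor: z² − 49 = (z + 7)(z - 7), so |z² − 49| = |z + 7|·|z - 7|.
Restrict δ ≤ 1. Then |z + 7| < 1 gives |z| < 8, so by the triangle inequality |z - 7| ≤ 8 + 7 = 15.
Hence |z² − 49| ≤ 15|z + 7|, which is < ϵ once |z + 7| < ϵ/15.
Take δ = min(1, ϵ/15). If 0 < |z + 7| < δ then both bounds hold and |z² − 49| ≤ 15|z + 7| < 15·(ϵ/15) = ϵ.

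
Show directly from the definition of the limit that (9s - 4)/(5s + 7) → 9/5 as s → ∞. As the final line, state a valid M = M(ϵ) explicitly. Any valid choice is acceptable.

M = (83/25)/ϵ

Fix ϵ > 0. We seek M > 0 such that s > M implies |(9s - 4)/(5s + 7) − (9/5)| < ϵ.
(9s - 4)/(5s + 7) − (9/5) = (5(9s - 4) − 9(5s + 7)) / (5(5s + 7)) = -83/(5(5s + 7)).
For s > 0 we have 5s + 7 > 5s, so |(9s - 4)/(5s + 7) − (9/5)| = 83/(5(5s + 7)) < 83/(5·5s) = (83/25)/s.
Thus |(9s - 4)/(5s + 7) − (9/5)| < ϵ whenever s > (83/25)/ϵ.
Take M = (83/25)/ϵ. If s > M then |(9s - 4)/(5s + 7) − (9/5)| < (83/25)/s < ϵ.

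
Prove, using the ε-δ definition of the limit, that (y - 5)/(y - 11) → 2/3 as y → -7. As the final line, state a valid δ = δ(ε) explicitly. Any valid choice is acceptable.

Suppose ε > 0. We want δ > 0 with 0 < |y + 7| < δ ⇒ |(y - 5)/(y - 11) − (2/3)| < ε.
Combining over a common denominator, (y - 5)/(y - 11) − (2/3) = [(y - 5)·(-18) − (-12)·(y - 11)] / [(-18)·(y - 11)] = -6(y + 7) / ((-18)(y - 11)).
So |(y - 5)/(y - 11) − (2/3)| = 6|y + 7| / (18·|y − 11|).
Require δ ≤ 9, so |y − 11| ≥ |-18| − |y + 7| > 18 − 9 = 9.
Hence |(y - 5)/(y - 11) − (2/3)| < 6|y + 7|/(18·9) = (1/27)|y + 7|, which is < ε once |y + 7| < 27ε.
Take δ = min(9, 27ε). Then 0 < |y + 7| < δ forces both bounds, so |(y - 5)/(y - 11) − (2/3)| < ε.

δ = min(9, 27ε)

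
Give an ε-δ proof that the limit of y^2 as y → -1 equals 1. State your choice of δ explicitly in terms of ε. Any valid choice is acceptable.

δ = min(1, ε/3)

Let ε > 0 be given. We seek δ > 0 with 0 < |y + 1| < δ ⇒ |y^2 − 1| < ε.
Factor: y^2 − 1 = (y + 1)(y - 1), so |y^2 − 1| = |y + 1|·|y - 1|.
Restrict δ ≤ 1. Then |y + 1| < 1 gives |y| < 2, so by the triangle inequality |y - 1| ≤ 2 + 1 = 3.
Hence |y^2 − 1| ≤ 3|y + 1|, which is < ε once |y + 1| < ε/3.
Take δ = min(1, ε/3). If 0 < |y + 1| < δ then both bounds hold and |y^2 − 1| ≤ 3|y + 1| < 3·(ε/3) = ε.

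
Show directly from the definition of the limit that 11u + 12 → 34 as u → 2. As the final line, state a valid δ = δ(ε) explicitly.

δ = ε/11

Let ε > 0. We need δ > 0 so that 0 < |u − 2| < δ implies |(11u + 12) − 34| < ε.
|(11u + 12) − 34| = |11u - 22| = 11|u − 2|.
Thus it suffices that |u − 2| < ε/11.
Choosing δ = ε/11 gives |(11u + 12) − 34| = 11|u − 2| < ε whenever |u − 2| < δ.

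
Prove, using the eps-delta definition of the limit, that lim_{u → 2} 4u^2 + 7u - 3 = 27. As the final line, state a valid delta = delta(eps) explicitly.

delta = min(2, eps/31)

Fix eps > 0. We want delta > 0 such that 0 < |u − 2| < delta implies |(4u^2 + 7u - 3) − 27| < eps.
(4u^2 + 7u - 3) − 27 = 4u^2 + 7u - 30 = (u − 2)(4u + 15).
So |(4u^2 + 7u - 3) − 27| = |u − 2|·|4u + 15|.
Require delta ≤ 2. Then |u − 2| < 2 gives |u| < 4, and by the triangle inequality |4u + 15| ≤ 4·4 + 15 = 31.
Hence |(4u^2 + 7u - 3) − 27| ≤ 31|u − 2| < eps provided |u − 2| < eps/31.
Choosing delta = min(2, eps/31) ensures both conditions, hence |(4u^2 + 7u - 3) − 27| < eps.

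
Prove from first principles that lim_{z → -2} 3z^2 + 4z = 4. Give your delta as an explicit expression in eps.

delta = min(2, eps/14)

Let eps > 0 be given. We want delta > 0 such that 0 < |z + 2| < delta implies |(3z^2 + 4z) − 4| < eps.
(3z^2 + 4z) − 4 = 3z^2 + 4z - 4 = (z + 2)(3z - 2).
So |(3z^2 + 4z) − 4| = |z + 2|·|3z - 2|.
Require delta ≤ 2. Then |z + 2| < 2 gives |z| < 4, and by the triangle inequality |3z - 2| ≤ 3·4 + 2 = 14.
Hence |(3z^2 + 4z) − 4| ≤ 14|z + 2| < eps provided |z + 2| < eps/14.
Take delta = min(2, eps/14). Then 0 < |z + 2| < delta gives both |z + 2| < 2 and |z + 2| < eps/14, so |(3z^2 + 4z) − 4| < eps.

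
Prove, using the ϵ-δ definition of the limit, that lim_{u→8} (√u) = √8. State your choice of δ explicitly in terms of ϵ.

δ = min(8, √8·ϵ)

Fix ϵ > 0. We want δ > 0 such that 0 < |u − 8| < δ implies |√u − √8| < ϵ.
Rationalise: √u − √8 = (u − 8)/(√u + √8), so |√u − √8| = |u − 8|/(√u + √8).
Restrict δ ≤ 8 so that |u − 8| < 8 forces u > 0, and then √u + √8 > √8.
Hence |√u − √8| < |u − 8|/√8, which is < ϵ once |u − 8| < √8·ϵ.
Take δ = min(8, √8·ϵ). If 0 < |u − 8| < δ then u > 0 and |√u − √8| < |u − 8|/√8 < ϵ.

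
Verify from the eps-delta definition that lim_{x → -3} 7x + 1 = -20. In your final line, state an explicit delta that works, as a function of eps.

Fix eps > 0. We need delta > 0 so that 0 < |x + 3| < delta implies |(7x + 1) + 20| < eps.
Since (7x + 1) + 20 = 7(x + 3), we have |(7x + 1) + 20| = 7|x + 3|.
So 7|x + 3| < eps exactly when |x + 3| < eps/7.
Choosing delta = eps/7 gives |(7x + 1) + 20| = 7|x + 3| < eps whenever |x + 3| < delta.

delta = eps/7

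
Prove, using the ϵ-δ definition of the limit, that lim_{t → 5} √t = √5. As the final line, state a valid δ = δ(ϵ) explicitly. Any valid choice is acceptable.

Let ϵ > 0. We want δ > 0 such that 0 < |t − 5| < δ implies |√t − √5| < ϵ.
Rationalise: √t − √5 = (t − 5)/(√t + √5), so |√t − √5| = |t − 5|/(√t + √5).
Restrict δ ≤ 5 so that |t − 5| < 5 forces t > 0, and then √t + √5 > √5.
Hence |√t − √5| < |t − 5|/√5, which is < ϵ once |t − 5| < √5·ϵ.
Take δ = min(5, √5·ϵ). If 0 < |t − 5| < δ then t > 0 and |√t − √5| < |t − 5|/√5 < ϵ.

δ = min(5, √5·ϵ)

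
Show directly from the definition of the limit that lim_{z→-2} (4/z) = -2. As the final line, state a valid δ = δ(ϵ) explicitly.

δ = min(1, (1/2)ϵ)

Fix ϵ > 0. We seek δ > 0 such that 0 < |z + 2| < δ implies |4/z + 2| < ϵ.
|4/z + 2| = 4·|-2 − z|/(2·|z|) = 4|z + 2|/(2|z|).
Require δ ≤ 1 so that |z| > 2 − 1 = 1, hence 2|z| > 2.
Then |4/z + 2| < 4|z + 2|/2, which is < ϵ when |z + 2| < (1/2)ϵ.
Take δ = min(1, (1/2)ϵ). Then 0 < |z + 2| < δ gives both |z + 2| < 1 and |z + 2| < (1/2)ϵ, so |4/z + 2| < ϵ.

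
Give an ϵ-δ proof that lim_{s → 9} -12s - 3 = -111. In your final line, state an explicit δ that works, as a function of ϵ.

δ = ϵ/12

Suppose ϵ > 0. We need δ > 0 so that 0 < |s − 9| < δ implies |(-12s - 3) + 111| < ϵ.
Since (-12s - 3) + 111 = -12(s − 9), we have |(-12s - 3) + 111| = 12|s − 9|.
Thus it suffices that |s − 9| < ϵ/12.
Take δ = ϵ/12. If 0 < |s − 9| < δ then |(-12s - 3) + 111| = 12|s − 9| < 12·(ϵ/12) = ϵ.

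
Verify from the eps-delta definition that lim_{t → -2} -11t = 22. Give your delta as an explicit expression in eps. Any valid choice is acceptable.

delta = eps/11

Let eps > 0. We need delta > 0 so that 0 < |t + 2| < delta implies |(-11t) − 22| < eps.
Since (-11t) − 22 = -11(t + 2), we have |(-11t) − 22| = 11|t + 2|.
So 11|t + 2| < eps exactly when |t + 2| < eps/11.
Take delta = eps/11. If 0 < |t + 2| < delta then |(-11t) − 22| = 11|t + 2| < 11·(eps/11) = eps.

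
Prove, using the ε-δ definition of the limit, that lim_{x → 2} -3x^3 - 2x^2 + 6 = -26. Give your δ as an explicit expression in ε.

Let ε > 0. We want δ > 0 such that 0 < |x − 2| < δ implies |(-3x^3 - 2x^2 + 6) + 26| < ε.
(-3x^3 - 2x^2 + 6) + 26 = -3x^3 - 2x^2 + 32 = (x − 2)(-3x^2 - 8x - 16).
So |(-3x^3 - 2x^2 + 6) + 26| = |x − 2|·|-3x^2 - 8x - 16|.
Require δ ≤ 1. Then |x − 2| < 1 gives |x| < 3, and by the triangle inequality |-3x^2 - 8x - 16| ≤ 3·3^2 + 8·3 + 16 = 67.
Hence |(-3x^3 - 2x^2 + 6) + 26| ≤ 67|x − 2| < ε provided |x − 2| < ε/67.
Choosing δ = min(1, ε/67) ensures both conditions, hence |(-3x^3 - 2x^2 + 6) + 26| < ε.

δ = min(1, ε/67)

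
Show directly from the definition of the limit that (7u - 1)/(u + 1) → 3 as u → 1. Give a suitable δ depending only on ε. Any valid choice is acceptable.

δ = min(1, (1/4)ε)

Fix ε > 0. We want δ > 0 with 0 < |u − 1| < δ ⇒ |(7u - 1)/(u + 1) − 3| < ε.
Combining over a common denominator, (7u - 1)/(u + 1) − 3 = [(7u - 1)·2 − 6·(u + 1)] / [2·(u + 1)] = 8(u − 1) / (2(u + 1)).
So |(7u - 1)/(u + 1) − 3| = 8|u − 1| / (2·|u + 1|).
Restrict δ ≤ 1. Then |u − 1| < 1 gives |u + 1| = |(u − 1) + 2| ≥ 2 − 1 = 1.
Hence |(7u - 1)/(u + 1) − 3| < 8|u − 1|/(2·1) = 4|u − 1|, which is < ε once |u − 1| < (1/4)ε.
Take δ = min(1, (1/4)ε). Then 0 < |u − 1| < δ forces both bounds, so |(7u - 1)/(u + 1) − 3| < ε.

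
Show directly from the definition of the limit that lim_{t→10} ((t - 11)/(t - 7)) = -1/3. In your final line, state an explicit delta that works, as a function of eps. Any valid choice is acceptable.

delta = min(3/2, (9/8)eps)

Let eps > 0. We want delta > 0 with 0 < |t − 10| < delta ⇒ |(t - 11)/(t - 7) + 1/3| < eps.
Combining over a common denominator, (t - 11)/(t - 7) + 1/3 = [(t - 11)·3 − (-1)·(t - 7)] / [3·(t - 7)] = 4(t − 10) / (3(t - 7)).
So |(t - 11)/(t - 7) + 1/3| = 4|t − 10| / (3·|t − 7|).
Restrict delta ≤ 3/2. Then |t − 10| < 3/2 gives |t − 7| = |(t − 10) + 3| ≥ 3 − 3/2 = 3/2.
Hence |(t - 11)/(t - 7) + 1/3| < 4|t − 10|/(3·(3/2)) = (8/9)|t − 10|, which is < eps once |t − 10| < (9/8)eps.
Take delta = min(3/2, (9/8)eps). Then 0 < |t − 10| < delta forces both bounds, so |(t - 11)/(t - 7) + 1/3| < eps.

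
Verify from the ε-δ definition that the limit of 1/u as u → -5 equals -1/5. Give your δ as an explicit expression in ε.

Let ε > 0 be given. We seek δ > 0 such that 0 < |u + 5| < δ implies |1/u + 1/5| < ε.
|1/u + 1/5| = |-5 − u|/(5·|u|) = |u + 5|/(5|u|).
Require δ ≤ 5/2 so that |u| > 5 − 5/2 = 5/2, hence 5|u| > 25/2.
Then |1/u + 1/5| < |u + 5|/(25/2), which is < ε when |u + 5| < (25/2)ε.
Take δ = min(5/2, (25/2)ε). Then 0 < |u + 5| < δ gives both |u + 5| < 5/2 and |u + 5| < (25/2)ε, so |1/u + 1/5| < ε.

δ = min(5/2, (25/2)ε)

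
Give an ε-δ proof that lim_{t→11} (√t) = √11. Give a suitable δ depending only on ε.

Let ε > 0 be given. We want δ > 0 such that 0 < |t − 11| < δ implies |√t − √11| < ε.
Rationalise: √t − √11 = (t − 11)/(√t + √11), so |√t − √11| = |t − 11|/(√t + √11).
Restrict δ ≤ 11 so that |t − 11| < 11 forces t > 0, and then √t + √11 > √11.
Hence |√t − √11| < |t − 11|/√11, which is < ε once |t − 11| < √11·ε.
Take δ = min(11, √11·ε). If 0 < |t − 11| < δ then t > 0 and |√t − √11| < |t − 11|/√11 < ε.

δ = min(11, √11·ε)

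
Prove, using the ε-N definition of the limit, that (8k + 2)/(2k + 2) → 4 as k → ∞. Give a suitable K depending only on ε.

K = 3/ε

Let ε > 0. For k ≥ 1, |(8k + 2)/(2k + 2) − 4| = |-12|/(2(2k + 2)) = 12/(2(2k + 2)).
Since 2k + 2 ≥ 2k for k ≥ 1, this is ≤ 12/(2·2k) = 3/k.
So |(8k + 2)/(2k + 2) − 4| < ε whenever k > 3/ε.
Take K = 3/ε. If k > K then |(8k + 2)/(2k + 2) − 4| ≤ 3/k < ε.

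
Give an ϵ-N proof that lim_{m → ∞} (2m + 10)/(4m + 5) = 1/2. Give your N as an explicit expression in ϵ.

N = (15/8)/ϵ

Let ϵ > 0. For m ≥ 1, |(2m + 10)/(4m + 5) − (1/2)| = |30|/(4(4m + 5)) = 30/(4(4m + 5)).
Since 4m + 5 ≥ 4m for m ≥ 1, this is ≤ 30/(4·4m) = (15/8)/m.
So |(2m + 10)/(4m + 5) − (1/2)| < ϵ whenever m > (15/8)/ϵ.
Take N = (15/8)/ϵ. If m > N then |(2m + 10)/(4m + 5) − (1/2)| ≤ (15/8)/m < ϵ.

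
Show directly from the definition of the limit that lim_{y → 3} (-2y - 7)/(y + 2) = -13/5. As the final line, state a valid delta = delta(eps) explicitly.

Fix eps > 0. We want delta > 0 with 0 < |y − 3| < delta ⇒ |(-2y - 7)/(y + 2) + 13/5| < eps.
Combining over a common denominator, (-2y - 7)/(y + 2) + 13/5 = [(-2y - 7)·5 − (-13)·(y + 2)] / [5·(y + 2)] = 3(y − 3) / (5(y + 2)).
So |(-2y - 7)/(y + 2) + 13/5| = 3|y − 3| / (5·|y + 2|).
Require delta ≤ 5/2, so |y + 2| ≥ |5| − |y − 3| > 5 − 5/2 = 5/2.
Hence |(-2y - 7)/(y + 2) + 13/5| < 3|y − 3|/(5·(5/2)) = (6/25)|y − 3|, which is < eps once |y − 3| < (25/6)eps.
Take delta = min(5/2, (25/6)eps). Then 0 < |y − 3| < delta forces both bounds, so |(-2y - 7)/(y + 2) + 13/5| < eps.

delta = min(5/2, (25/6)eps)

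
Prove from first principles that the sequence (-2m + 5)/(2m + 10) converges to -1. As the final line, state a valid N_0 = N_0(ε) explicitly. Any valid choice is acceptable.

N_0 = (15/2)/ε

Let ε > 0. For m ≥ 1, |(-2m + 5)/(2m + 10) + 1| = |30|/(2(2m + 10)) = 30/(2(2m + 10)).
Since 2m + 10 ≥ 2m for m ≥ 1, this is ≤ 30/(2·2m) = (15/2)/m.
So |(-2m + 5)/(2m + 10) + 1| < ε whenever m > (15/2)/ε.
Take N_0 = (15/2)/ε. If m > N_0 then |(-2m + 5)/(2m + 10) + 1| ≤ (15/2)/m < ε.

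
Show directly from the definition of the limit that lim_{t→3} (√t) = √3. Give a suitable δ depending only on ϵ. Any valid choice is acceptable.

Fix ϵ > 0. We want δ > 0 such that 0 < |t − 3| < δ implies |√t − √3| < ϵ.
Rationalise: √t − √3 = (t − 3)/(√t + √3), so |√t − √3| = |t − 3|/(√t + √3).
Restrict δ ≤ 3 so that |t − 3| < 3 forces t > 0, and then √t + √3 > √3.
Hence |√t − √3| < |t − 3|/√3, which is < ϵ once |t − 3| < √3·ϵ.
Take δ = min(3, √3·ϵ). If 0 < |t − 3| < δ then t > 0 and |√t − √3| < |t − 3|/√3 < ϵ.

δ = min(3, √3·ϵ)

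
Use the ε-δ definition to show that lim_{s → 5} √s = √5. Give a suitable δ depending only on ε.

Let ε > 0. We want δ > 0 such that 0 < |s − 5| < δ implies |√s − √5| < ε.
Multiplying by the conjugate, |√s − √5| = |s − 5|/(√s + √5).
Restrict δ ≤ 5 so that |s − 5| < 5 forces s > 0, and then √s + √5 > √5.
Hence |√s − √5| < |s − 5|/√5, which is < ε once |s − 5| < √5·ε.
Take δ = min(5, √5·ε). If 0 < |s − 5| < δ then s > 0 and |√s − √5| < |s − 5|/√5 < ε.

δ = min(5, √5·ε)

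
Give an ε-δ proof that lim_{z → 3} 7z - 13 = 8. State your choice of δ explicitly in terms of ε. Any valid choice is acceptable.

Suppose ε > 0. We need δ > 0 so that 0 < |z − 3| < δ implies |(7z - 13) − 8| < ε.
Since (7z - 13) − 8 = 7(z − 3), we have |(7z - 13) − 8| = 7|z − 3|.
So 7|z − 3| < ε exactly when |z − 3| < ε/7.
Choosing δ = ε/7 gives |(7z - 13) − 8| = 7|z − 3| < ε whenever |z − 3| < δ.

δ = ε/7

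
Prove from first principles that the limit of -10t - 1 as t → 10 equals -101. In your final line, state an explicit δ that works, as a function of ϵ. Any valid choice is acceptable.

Let ϵ > 0 be given. We need δ > 0 so that 0 < |t − 10| < δ implies |(-10t - 1) + 101| < ϵ.
Since (-10t - 1) + 101 = -10(t − 10), we have |(-10t - 1) + 101| = 10|t − 10|.
Thus it suffices that |t − 10| < ϵ/10.
Choosing δ = ϵ/10 gives |(-10t - 1) + 101| = 10|t − 10| < ϵ whenever |t − 10| < δ.

δ = ϵ/10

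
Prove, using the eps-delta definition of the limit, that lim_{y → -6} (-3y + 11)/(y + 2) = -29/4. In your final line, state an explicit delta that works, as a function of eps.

Suppose eps > 0. We want delta > 0 with 0 < |y + 6| < delta ⇒ |(-3y + 11)/(y + 2) + 29/4| < eps.
Combining over a common denominator, (-3y + 11)/(y + 2) + 29/4 = [(-3y + 11)·(-4) − 29·(y + 2)] / [(-4)·(y + 2)] = -17(y + 6) / ((-4)(y + 2)).
So |(-3y + 11)/(y + 2) + 29/4| = 17|y + 6| / (4·|y + 2|).
Require delta ≤ 2, so |y + 2| ≥ |-4| − |y + 6| > 4 − 2 = 2.
Hence |(-3y + 11)/(y + 2) + 29/4| < 17|y + 6|/(4·2) = (17/8)|y + 6|, which is < eps once |y + 6| < (8/17)eps.
Take delta = min(2, (8/17)eps). Then 0 < |y + 6| < delta forces both bounds, so |(-3y + 11)/(y + 2) + 29/4| < eps.

delta = min(2, (8/17)eps)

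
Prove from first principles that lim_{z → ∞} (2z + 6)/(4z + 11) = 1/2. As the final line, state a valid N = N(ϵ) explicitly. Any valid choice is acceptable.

Let ϵ > 0. We seek N > 0 such that z > N implies |(2z + 6)/(4z + 11) − (1/2)| < ϵ.
(2z + 6)/(4z + 11) − (1/2) = (4(2z + 6) − 2(4z + 11)) / (4(4z + 11)) = 2/(4(4z + 11)).
For z > 0 we have 4z + 11 > 4z, so |(2z + 6)/(4z + 11) − (1/2)| = 2/(4(4z + 11)) < 2/(4·4z) = (1/8)/z.
Thus |(2z + 6)/(4z + 11) − (1/2)| < ϵ whenever z > (1/8)/ϵ.
Take N = (1/8)/ϵ. If z > N then |(2z + 6)/(4z + 11) − (1/2)| < (1/8)/z < ϵ.

N = (1/8)/ϵ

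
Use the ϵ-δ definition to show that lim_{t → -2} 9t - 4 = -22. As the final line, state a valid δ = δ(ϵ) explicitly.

δ = ϵ/9

Let ϵ > 0. We need δ > 0 so that 0 < |t + 2| < δ implies |(9t - 4) + 22| < ϵ.
|(9t - 4) + 22| = |9t + 18| = 9|t + 2|.
Thus it suffices that |t + 2| < ϵ/9.
Choosing δ = ϵ/9 gives |(9t - 4) + 22| = 9|t + 2| < ϵ whenever |t + 2| < δ.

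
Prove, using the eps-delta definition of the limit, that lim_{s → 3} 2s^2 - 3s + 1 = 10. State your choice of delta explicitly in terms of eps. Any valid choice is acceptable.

Let eps > 0. We want delta > 0 such that 0 < |s − 3| < delta implies |(2s^2 - 3s + 1) − 10| < eps.
(2s^2 - 3s + 1) − 10 = 2s^2 - 3s - 9 = (s − 3)(2s + 3).
So |(2s^2 - 3s + 1) − 10| = |s − 3|·|2s + 3|.
Assume first that |s − 3| < 1, so |s| < 4. Then |2s + 3| ≤ 2·4 + 3 = 11.
Hence |(2s^2 - 3s + 1) − 10| ≤ 11|s − 3| < eps provided |s − 3| < eps/11.
Choosing delta = min(1, eps/11) ensures both conditions, hence |(2s^2 - 3s + 1) − 10| < eps.

delta = min(1, eps/11)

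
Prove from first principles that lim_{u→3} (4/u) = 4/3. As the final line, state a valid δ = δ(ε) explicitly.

Fix ε > 0. We seek δ > 0 such that 0 < |u − 3| < δ implies |4/u − (4/3)| < ε.
|4/u − (4/3)| = 4·|3 − u|/(3·|u|) = 4|u − 3|/(3|u|).
Restrict δ ≤ 3/2. Then |u − 3| < 3/2 gives |u| > 3/2, so 3|u| > 9/2.
Then |4/u − (4/3)| < 4|u − 3|/(9/2), which is < ε when |u − 3| < (9/8)ε.
Take δ = min(3/2, (9/8)ε). Then 0 < |u − 3| < δ gives both |u − 3| < 3/2 and |u − 3| < (9/8)ε, so |4/u − (4/3)| < ε.

δ = min(3/2, (9/8)ε)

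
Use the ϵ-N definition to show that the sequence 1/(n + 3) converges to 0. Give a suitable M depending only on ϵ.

M = 1/ϵ

Fix ϵ > 0. For n ≥ 1, |1/(n + 3) − 0| = 1/(n + 3) ≤ 1/n.
We need 1/n < ϵ, i.e. n > 1/ϵ.
Take M = 1/ϵ. If n > M then |1/(n + 3)| ≤ 1/n < ϵ.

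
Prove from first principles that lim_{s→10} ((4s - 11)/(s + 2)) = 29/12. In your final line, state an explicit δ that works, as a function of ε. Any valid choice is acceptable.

Suppose ε > 0. We want δ > 0 with 0 < |s − 10| < δ ⇒ |(4s - 11)/(s + 2) − (29/12)| < ε.
Combining over a common denominator, (4s - 11)/(s + 2) − (29/12) = [(4s - 11)·12 − 29·(s + 2)] / [12·(s + 2)] = 19(s − 10) / (12(s + 2)).
So |(4s - 11)/(s + 2) − (29/12)| = 19|s − 10| / (12·|s + 2|).
Restrict δ ≤ 6. Then |s − 10| < 6 gives |s + 2| = |(s − 10) + 12| ≥ 12 − 6 = 6.
Hence |(4s - 11)/(s + 2) − (29/12)| < 19|s − 10|/(12·6) = (19/72)|s − 10|, which is < ε once |s − 10| < (72/19)ε.
Take δ = min(6, (72/19)ε). Then 0 < |s − 10| < δ forces both bounds, so |(4s - 11)/(s + 2) − (29/12)| < ε.

δ = min(6, (72/19)ε)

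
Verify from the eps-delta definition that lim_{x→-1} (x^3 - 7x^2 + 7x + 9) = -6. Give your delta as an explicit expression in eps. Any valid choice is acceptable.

Let eps > 0. We want delta > 0 such that 0 < |x + 1| < delta implies |(x^3 - 7x^2 + 7x + 9) + 6| < eps.
(x^3 - 7x^2 + 7x + 9) + 6 = x^3 - 7x^2 + 7x + 15 = (x + 1)(x^2 - 8x + 15).
So |(x^3 - 7x^2 + 7x + 9) + 6| = |x + 1|·|x^2 - 8x + 15|.
Assume first that |x + 1| < 1, so |x| < 2. Then |x^2 - 8x + 15| ≤ 2^2 + 8·2 + 15 = 35.
Hence |(x^3 - 7x^2 + 7x + 9) + 6| ≤ 35|x + 1| < eps provided |x + 1| < eps/35.
Choosing delta = min(1, eps/35) ensures both conditions, hence |(x^3 - 7x^2 + 7x + 9) + 6| < eps.

delta = min(1, eps/35)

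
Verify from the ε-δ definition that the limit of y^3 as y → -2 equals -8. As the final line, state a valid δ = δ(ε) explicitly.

Fix ε > 0. We seek δ > 0 with 0 < |y + 2| < δ ⇒ |y^3 + 8| < ε.
Factor: y^3 + 8 = (y + 2)(y^2 - 2y + 4), so |y^3 + 8| = |y + 2|·|y^2 - 2y + 4|.
Restrict δ ≤ 1. Then |y + 2| < 1 gives |y| < 3, so by the triangle inequality |y^2 - 2y + 4| ≤ 3^2 + 2·3 + 4 = 19.
Hence |y^3 + 8| ≤ 19|y + 2|, which is < ε once |y + 2| < ε/19.
Take δ = min(1, ε/19). If 0 < |y + 2| < δ then both bounds hold and |y^3 + 8| ≤ 19|y + 2| < 19·(ε/19) = ε.

δ = min(1, ε/19)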